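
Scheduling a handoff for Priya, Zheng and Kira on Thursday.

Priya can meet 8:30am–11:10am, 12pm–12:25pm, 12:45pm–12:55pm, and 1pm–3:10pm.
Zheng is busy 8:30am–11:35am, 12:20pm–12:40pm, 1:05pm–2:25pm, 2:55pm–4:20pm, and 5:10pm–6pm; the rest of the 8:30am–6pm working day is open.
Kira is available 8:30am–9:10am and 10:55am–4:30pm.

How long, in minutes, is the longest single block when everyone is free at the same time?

30 minutes

Zheng free within 08:30–18:00: 11:35–12:20, 12:40–13:05, 14:25–14:55, 16:20–17:10.
Priya ∩ Zheng: 12:00–12:20, 12:45–12:55, 13:00–13:05, 14:25–14:55.
Priya ∩ Zheng ∩ Kira: 12:00–12:20, 12:45–12:55, 13:00–13:05, 14:25–14:55.
Common window lengths: 20, 10, 5, 30 min; longest is 30.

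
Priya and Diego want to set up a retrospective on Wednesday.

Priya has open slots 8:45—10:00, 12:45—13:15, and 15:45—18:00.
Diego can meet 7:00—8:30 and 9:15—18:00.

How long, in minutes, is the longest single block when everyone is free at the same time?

135 minutes

Priya ∩ Diego: 09:15–10:00, 12:45–13:15, 15:45–18:00.
Common window lengths: 45, 30, 135 min; longest is 135.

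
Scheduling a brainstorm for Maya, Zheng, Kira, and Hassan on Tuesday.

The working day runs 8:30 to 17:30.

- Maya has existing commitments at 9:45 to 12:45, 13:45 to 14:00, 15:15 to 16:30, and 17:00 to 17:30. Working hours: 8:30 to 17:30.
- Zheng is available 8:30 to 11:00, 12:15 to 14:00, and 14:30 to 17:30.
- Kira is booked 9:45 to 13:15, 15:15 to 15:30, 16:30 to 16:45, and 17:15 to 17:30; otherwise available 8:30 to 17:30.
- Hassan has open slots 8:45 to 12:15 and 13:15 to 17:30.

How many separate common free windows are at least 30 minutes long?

3

Maya free within 08:30–17:30: 08:30–09:45, 12:45–13:45, 14:00–15:15, 16:30–17:00.
Kira free within 08:30–17:30: 08:30–09:45, 13:15–15:15, 15:30–16:30, 16:45–17:15.
Maya ∩ Zheng: 08:30–09:45, 12:45–13:45, 14:30–15:15, 16:30–17:00.
Maya ∩ Zheng ∩ Kira: 08:30–09:45, 13:15–13:45, 14:30–15:15, 16:45–17:00.
Maya ∩ Zheng ∩ Kira ∩ Hassan: 08:45–09:45, 13:15–13:45, 14:30–15:15, 16:45–17:00.
Windows ≥ 30 min: 08:45–09:45, 13:15–13:45, 14:30–15:15.
That's 3 windows.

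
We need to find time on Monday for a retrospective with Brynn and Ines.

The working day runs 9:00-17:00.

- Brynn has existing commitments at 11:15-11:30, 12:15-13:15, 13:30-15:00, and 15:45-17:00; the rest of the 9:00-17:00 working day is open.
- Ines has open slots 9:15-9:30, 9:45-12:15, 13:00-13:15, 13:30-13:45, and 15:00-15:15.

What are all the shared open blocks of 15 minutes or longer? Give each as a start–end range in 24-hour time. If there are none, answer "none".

Brynn free within 09:00–17:00: 09:00–11:15, 11:30–12:15, 13:15–13:30, 15:00–15:45.
Brynn ∩ Ines: 09:15–09:30, 09:45–11:15, 11:30–12:15, 15:00–15:15.
Windows ≥ 15 min: 09:15–09:30, 09:45–11:15, 11:30–12:15, 15:00–15:15.

09:15–09:30, 09:45–11:15, 11:30–12:15, 15:00–15:15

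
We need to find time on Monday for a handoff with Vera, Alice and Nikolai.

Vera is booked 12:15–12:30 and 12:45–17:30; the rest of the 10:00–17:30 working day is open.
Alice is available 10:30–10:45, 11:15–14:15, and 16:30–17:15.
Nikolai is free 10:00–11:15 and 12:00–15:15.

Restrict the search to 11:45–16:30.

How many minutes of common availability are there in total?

Vera free within 10:00–17:30: 10:00–12:15, 12:30–12:45.
Vera ∩ Alice: 10:30–10:45, 11:15–12:15, 12:30–12:45.
Vera ∩ Alice ∩ Nikolai: 10:30–10:45, 12:00–12:15, 12:30–12:45.
Restricted to 11:45–16:30: 12:00–12:15, 12:30–12:45.
Total common minutes: 15 + 15 = 30.

30 minutes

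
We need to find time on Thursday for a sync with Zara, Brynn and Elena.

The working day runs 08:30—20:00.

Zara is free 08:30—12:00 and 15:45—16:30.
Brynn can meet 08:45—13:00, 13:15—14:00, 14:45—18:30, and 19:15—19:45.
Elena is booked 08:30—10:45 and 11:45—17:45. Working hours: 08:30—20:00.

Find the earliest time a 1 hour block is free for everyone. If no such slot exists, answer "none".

Elena free within 08:30–20:00: 10:45–11:45, 17:45–20:00.
Zara ∩ Brynn: 08:45–12:00, 15:45–16:30.
Zara ∩ Brynn ∩ Elena: 10:45–11:45.
Windows ≥ 60 min: 10:45–11:45.
Earliest such window starts at 10:45.

10:45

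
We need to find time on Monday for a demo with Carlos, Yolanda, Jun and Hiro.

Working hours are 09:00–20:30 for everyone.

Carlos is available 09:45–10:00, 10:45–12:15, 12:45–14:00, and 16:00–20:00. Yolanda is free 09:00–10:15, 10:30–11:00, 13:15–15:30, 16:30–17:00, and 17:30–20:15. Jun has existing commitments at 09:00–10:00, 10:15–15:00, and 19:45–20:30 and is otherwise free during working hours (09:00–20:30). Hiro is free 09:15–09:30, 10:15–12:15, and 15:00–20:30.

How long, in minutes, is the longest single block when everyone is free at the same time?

Jun free within 09:00–20:30: 10:00–10:15, 15:00–19:45.
Carlos ∩ Yolanda: 09:45–10:00, 10:45–11:00, 13:15–14:00, 16:30–17:00, 17:30–20:00.
Carlos ∩ Yolanda ∩ Jun: 16:30–17:00, 17:30–19:45.
Carlos ∩ Yolanda ∩ Jun ∩ Hiro: 16:30–17:00, 17:30–19:45.
Common window lengths: 30, 135 min; longest is 135.

135 minutes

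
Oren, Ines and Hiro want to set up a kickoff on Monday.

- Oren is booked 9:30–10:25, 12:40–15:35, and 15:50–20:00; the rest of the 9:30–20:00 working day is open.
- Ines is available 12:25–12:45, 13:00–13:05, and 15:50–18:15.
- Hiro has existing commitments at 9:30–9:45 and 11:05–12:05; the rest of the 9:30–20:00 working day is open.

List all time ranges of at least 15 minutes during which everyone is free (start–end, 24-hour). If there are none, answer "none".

12:25–12:40

Oren free within 09:30–20:00: 10:25–12:40, 15:35–15:50.
Hiro free within 09:30–20:00: 09:45–11:05, 12:05–20:00.
Oren ∩ Ines: 12:25–12:40.
Oren ∩ Ines ∩ Hiro: 12:25–12:40.
Windows ≥ 15 min: 12:25–12:40.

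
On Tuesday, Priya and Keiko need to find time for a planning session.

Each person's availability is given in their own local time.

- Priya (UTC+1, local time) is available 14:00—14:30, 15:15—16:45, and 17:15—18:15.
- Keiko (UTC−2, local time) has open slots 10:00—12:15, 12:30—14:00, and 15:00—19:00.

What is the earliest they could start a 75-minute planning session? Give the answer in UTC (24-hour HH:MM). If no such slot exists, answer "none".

Priya → UTC: 13:00–13:30, 14:15–15:45, 16:15–17:15.
Keiko → UTC: 12:00–14:15, 14:30–16:00, 17:00–21:00.
Priya ∩ Keiko: 13:00–13:30, 14:30–15:45, 17:00–17:15.
Windows ≥ 75 min: 14:30–15:45.
Earliest such window starts at 14:30.

14:30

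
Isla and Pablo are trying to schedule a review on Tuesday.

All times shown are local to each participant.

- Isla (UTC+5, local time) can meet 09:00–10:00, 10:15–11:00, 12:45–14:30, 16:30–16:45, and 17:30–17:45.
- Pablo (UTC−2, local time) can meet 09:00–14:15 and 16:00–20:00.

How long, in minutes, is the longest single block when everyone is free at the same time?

15 minutes

Isla → UTC: 04:00–05:00, 05:15–06:00, 07:45–09:30, 11:30–11:45, 12:30–12:45.
Pablo → UTC: 11:00–16:15, 18:00–22:00.
Isla ∩ Pablo: 11:30–11:45, 12:30–12:45.
Common window lengths: 15, 15 min; longest is 15.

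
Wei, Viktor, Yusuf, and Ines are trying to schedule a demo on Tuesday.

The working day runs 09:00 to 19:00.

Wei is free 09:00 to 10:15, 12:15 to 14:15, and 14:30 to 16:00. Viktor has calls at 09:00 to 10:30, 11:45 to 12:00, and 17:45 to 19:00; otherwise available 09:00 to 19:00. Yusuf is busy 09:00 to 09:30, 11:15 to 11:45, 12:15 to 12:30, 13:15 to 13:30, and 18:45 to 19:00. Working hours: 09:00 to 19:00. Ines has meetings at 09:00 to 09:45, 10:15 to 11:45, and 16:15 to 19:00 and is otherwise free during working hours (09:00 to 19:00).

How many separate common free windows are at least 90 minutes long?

1

Viktor free within 09:00–19:00: 10:30–11:45, 12:00–17:45.
Yusuf free within 09:00–19:00: 09:30–11:15, 11:45–12:15, 12:30–13:15, 13:30–18:45.
Ines free within 09:00–19:00: 09:45–10:15, 11:45–16:15.
Wei ∩ Viktor: 12:15–14:15, 14:30–16:00.
Wei ∩ Viktor ∩ Yusuf: 12:30–13:15, 13:30–14:15, 14:30–16:00.
Wei ∩ Viktor ∩ Yusuf ∩ Ines: 12:30–13:15, 13:30–14:15, 14:30–16:00.
Windows ≥ 90 min: 14:30–16:00.
That's 1 window.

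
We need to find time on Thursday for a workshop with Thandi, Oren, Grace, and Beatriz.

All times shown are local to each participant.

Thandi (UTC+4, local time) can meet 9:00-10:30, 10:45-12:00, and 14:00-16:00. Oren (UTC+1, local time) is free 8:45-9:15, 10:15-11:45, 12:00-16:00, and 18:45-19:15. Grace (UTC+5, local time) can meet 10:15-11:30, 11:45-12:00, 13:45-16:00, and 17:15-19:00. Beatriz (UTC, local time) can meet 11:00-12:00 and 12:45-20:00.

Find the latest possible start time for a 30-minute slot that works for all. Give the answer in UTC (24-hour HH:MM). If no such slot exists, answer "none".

none

Thandi → UTC: 05:00–06:30, 06:45–08:00, 10:00–12:00.
Oren → UTC: 07:45–08:15, 09:15–10:45, 11:00–15:00, 17:45–18:15.
Grace → UTC: 05:15–06:30, 06:45–07:00, 08:45–11:00, 12:15–14:00.
Beatriz → UTC: 11:00–12:00, 12:45–20:00.
Thandi ∩ Oren: 07:45–08:00, 10:00–10:45, 11:00–12:00.
Thandi ∩ Oren ∩ Grace: 10:00–10:45.
Thandi ∩ Oren ∩ Grace ∩ Beatriz: (none).
Windows ≥ 30 min: (none).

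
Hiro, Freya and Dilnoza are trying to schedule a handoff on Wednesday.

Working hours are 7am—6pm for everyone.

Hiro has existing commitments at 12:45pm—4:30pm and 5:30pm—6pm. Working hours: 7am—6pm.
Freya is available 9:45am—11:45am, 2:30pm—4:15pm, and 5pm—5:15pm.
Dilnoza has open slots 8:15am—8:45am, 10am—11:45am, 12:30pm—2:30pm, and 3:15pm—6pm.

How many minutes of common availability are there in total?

120 minutes

Hiro free within 07:00–18:00: 07:00–12:45, 16:30–17:30.
Hiro ∩ Freya: 09:45–11:45, 17:00–17:15.
Hiro ∩ Freya ∩ Dilnoza: 10:00–11:45, 17:00–17:15.
Total common minutes: 105 + 15 = 120.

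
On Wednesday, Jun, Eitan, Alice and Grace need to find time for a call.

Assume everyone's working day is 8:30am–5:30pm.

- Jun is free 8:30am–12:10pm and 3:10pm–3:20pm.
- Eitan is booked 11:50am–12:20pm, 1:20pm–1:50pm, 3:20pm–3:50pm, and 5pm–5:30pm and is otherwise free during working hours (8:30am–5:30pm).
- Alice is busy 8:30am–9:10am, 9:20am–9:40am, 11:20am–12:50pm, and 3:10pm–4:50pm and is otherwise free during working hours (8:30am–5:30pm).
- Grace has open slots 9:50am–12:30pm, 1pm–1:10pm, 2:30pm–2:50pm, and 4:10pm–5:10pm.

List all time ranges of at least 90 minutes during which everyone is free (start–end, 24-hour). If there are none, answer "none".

09:50–11:20

Eitan free within 08:30–17:30: 08:30–11:50, 12:20–13:20, 13:50–15:20, 15:50–17:00.
Alice free within 08:30–17:30: 09:10–09:20, 09:40–11:20, 12:50–15:10, 16:50–17:30.
Jun ∩ Eitan: 08:30–11:50, 15:10–15:20.
Jun ∩ Eitan ∩ Alice: 09:10–09:20, 09:40–11:20.
Jun ∩ Eitan ∩ Alice ∩ Grace: 09:50–11:20.
Windows ≥ 90 min: 09:50–11:20.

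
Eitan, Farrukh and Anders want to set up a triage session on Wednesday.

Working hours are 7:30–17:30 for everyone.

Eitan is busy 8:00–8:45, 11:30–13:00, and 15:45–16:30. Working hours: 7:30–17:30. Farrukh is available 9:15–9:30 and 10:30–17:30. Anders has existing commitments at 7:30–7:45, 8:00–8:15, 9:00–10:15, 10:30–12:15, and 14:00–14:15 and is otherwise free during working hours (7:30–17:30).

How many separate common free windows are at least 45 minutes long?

3

Eitan free within 07:30–17:30: 07:30–08:00, 08:45–11:30, 13:00–15:45, 16:30–17:30.
Anders free within 07:30–17:30: 07:45–08:00, 08:15–09:00, 10:15–10:30, 12:15–14:00, 14:15–17:30.
Eitan ∩ Farrukh: 09:15–09:30, 10:30–11:30, 13:00–15:45, 16:30–17:30.
Eitan ∩ Farrukh ∩ Anders: 13:00–14:00, 14:15–15:45, 16:30–17:30.
Windows ≥ 45 min: 13:00–14:00, 14:15–15:45, 16:30–17:30.
That's 3 windows.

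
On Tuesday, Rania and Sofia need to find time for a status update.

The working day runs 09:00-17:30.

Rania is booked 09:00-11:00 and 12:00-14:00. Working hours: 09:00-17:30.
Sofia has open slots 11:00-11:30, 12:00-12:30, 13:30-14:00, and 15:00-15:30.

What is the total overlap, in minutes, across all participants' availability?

60 minutes

Rania free within 09:00–17:30: 11:00–12:00, 14:00–17:30.
Rania ∩ Sofia: 11:00–11:30, 15:00–15:30.
Total common minutes: 30 + 30 = 60.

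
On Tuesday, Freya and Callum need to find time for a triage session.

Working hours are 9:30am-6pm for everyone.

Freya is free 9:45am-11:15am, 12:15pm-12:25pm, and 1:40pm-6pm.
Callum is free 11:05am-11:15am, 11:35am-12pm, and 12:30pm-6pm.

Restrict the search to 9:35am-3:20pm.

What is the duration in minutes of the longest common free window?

Freya ∩ Callum: 11:05–11:15, 13:40–18:00.
Restricted to 09:35–15:20: 11:05–11:15, 13:40–15:20.
Common window lengths: 10, 100 min; longest is 100.

100 minutes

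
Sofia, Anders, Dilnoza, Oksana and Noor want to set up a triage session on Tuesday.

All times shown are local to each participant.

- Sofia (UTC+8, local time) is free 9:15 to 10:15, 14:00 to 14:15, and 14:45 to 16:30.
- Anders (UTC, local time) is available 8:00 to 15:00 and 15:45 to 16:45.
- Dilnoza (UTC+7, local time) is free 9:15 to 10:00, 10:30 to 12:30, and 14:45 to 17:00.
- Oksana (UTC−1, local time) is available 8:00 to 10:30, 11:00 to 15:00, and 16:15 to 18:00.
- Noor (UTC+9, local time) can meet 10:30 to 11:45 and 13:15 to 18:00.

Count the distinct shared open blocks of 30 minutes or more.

0

Sofia → UTC: 01:15–02:15, 06:00–06:15, 06:45–08:30.
Anders → UTC: 08:00–15:00, 15:45–16:45.
Dilnoza → UTC: 02:15–03:00, 03:30–05:30, 07:45–10:00.
Oksana → UTC: 09:00–11:30, 12:00–16:00, 17:15–19:00.
Noor → UTC: 01:30–02:45, 04:15–09:00.
Sofia ∩ Anders: 08:00–08:30.
Sofia ∩ Anders ∩ Dilnoza: 08:00–08:30.
Sofia ∩ Anders ∩ Dilnoza ∩ Oksana: (none).
Sofia ∩ Anders ∩ Dilnoza ∩ Oksana ∩ Noor: (none).
Windows ≥ 30 min: (none).
That's 0 windows.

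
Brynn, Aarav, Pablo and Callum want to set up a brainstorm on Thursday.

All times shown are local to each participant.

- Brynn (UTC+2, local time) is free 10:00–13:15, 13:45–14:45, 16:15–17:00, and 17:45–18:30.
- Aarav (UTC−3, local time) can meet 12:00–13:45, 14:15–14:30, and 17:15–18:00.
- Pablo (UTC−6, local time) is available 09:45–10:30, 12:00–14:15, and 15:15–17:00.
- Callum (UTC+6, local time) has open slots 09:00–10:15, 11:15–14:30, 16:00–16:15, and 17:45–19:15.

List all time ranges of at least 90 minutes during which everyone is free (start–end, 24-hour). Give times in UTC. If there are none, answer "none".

none

Brynn → UTC: 08:00–11:15, 11:45–12:45, 14:15–15:00, 15:45–16:30.
Aarav → UTC: 15:00–16:45, 17:15–17:30, 20:15–21:00.
Pablo → UTC: 15:45–16:30, 18:00–20:15, 21:15–23:00.
Callum → UTC: 03:00–04:15, 05:15–08:30, 10:00–10:15, 11:45–13:15.
Brynn ∩ Aarav: 15:45–16:30.
Brynn ∩ Aarav ∩ Pablo: 15:45–16:30.
Brynn ∩ Aarav ∩ Pablo ∩ Callum: (none).
Windows ≥ 90 min: (none).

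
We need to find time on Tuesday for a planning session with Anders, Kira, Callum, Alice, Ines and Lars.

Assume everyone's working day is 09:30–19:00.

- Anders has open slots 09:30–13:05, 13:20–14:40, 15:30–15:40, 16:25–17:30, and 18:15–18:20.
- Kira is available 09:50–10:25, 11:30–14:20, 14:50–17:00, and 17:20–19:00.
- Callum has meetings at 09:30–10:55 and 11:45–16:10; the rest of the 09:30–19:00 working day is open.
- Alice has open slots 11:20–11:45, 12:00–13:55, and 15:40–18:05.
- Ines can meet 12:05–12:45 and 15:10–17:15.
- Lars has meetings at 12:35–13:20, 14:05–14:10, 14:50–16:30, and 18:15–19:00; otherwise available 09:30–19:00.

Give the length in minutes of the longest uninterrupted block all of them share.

30 minutes

Callum free within 09:30–19:00: 10:55–11:45, 16:10–19:00.
Lars free within 09:30–19:00: 09:30–12:35, 13:20–14:05, 14:10–14:50, 16:30–18:15.
Anders ∩ Kira: 09:50–10:25, 11:30–13:05, 13:20–14:20, 15:30–15:40, 16:25–17:00, 17:20–17:30, 18:15–18:20.
Anders ∩ Kira ∩ Callum: 11:30–11:45, 16:25–17:00, 17:20–17:30, 18:15–18:20.
Anders ∩ Kira ∩ Callum ∩ Alice: 11:30–11:45, 16:25–17:00, 17:20–17:30.
Anders ∩ Kira ∩ Callum ∩ Alice ∩ Ines: 16:25–17:00.
Anders ∩ Kira ∩ Callum ∩ Alice ∩ Ines ∩ Lars: 16:30–17:00.
Single common window of 30 minutes.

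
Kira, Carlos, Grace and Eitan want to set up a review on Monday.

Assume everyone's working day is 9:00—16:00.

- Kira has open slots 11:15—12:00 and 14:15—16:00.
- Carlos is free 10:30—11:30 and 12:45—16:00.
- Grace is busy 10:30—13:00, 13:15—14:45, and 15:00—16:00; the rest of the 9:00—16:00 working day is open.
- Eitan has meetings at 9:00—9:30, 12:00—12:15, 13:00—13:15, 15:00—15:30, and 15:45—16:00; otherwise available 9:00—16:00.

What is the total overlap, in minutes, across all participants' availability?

Grace free within 09:00–16:00: 09:00–10:30, 13:00–13:15, 14:45–15:00.
Eitan free within 09:00–16:00: 09:30–12:00, 12:15–13:00, 13:15–15:00, 15:30–15:45.
Kira ∩ Carlos: 11:15–11:30, 14:15–16:00.
Kira ∩ Carlos ∩ Grace: 14:45–15:00.
Kira ∩ Carlos ∩ Grace ∩ Eitan: 14:45–15:00.
Total common minutes: 15.

15 minutes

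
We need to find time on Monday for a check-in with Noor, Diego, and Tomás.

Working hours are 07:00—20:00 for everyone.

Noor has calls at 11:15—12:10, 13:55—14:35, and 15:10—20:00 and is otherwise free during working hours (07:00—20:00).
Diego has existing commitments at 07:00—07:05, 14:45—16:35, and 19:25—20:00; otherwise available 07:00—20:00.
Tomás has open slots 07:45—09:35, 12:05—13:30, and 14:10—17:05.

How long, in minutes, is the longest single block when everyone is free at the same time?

110 minutes

Noor free within 07:00–20:00: 07:00–11:15, 12:10–13:55, 14:35–15:10.
Diego free within 07:00–20:00: 07:05–14:45, 16:35–19:25.
Noor ∩ Diego: 07:05–11:15, 12:10–13:55, 14:35–14:45.
Noor ∩ Diego ∩ Tomás: 07:45–09:35, 12:10–13:30, 14:35–14:45.
Common window lengths: 110, 80, 10 min; longest is 110.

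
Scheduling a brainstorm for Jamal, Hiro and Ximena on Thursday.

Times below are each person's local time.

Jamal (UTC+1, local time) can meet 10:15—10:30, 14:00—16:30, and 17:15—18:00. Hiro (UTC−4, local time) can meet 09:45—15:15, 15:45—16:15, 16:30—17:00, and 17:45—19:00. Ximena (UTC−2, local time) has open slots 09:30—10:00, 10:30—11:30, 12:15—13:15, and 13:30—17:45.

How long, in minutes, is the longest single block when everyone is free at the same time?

60 minutes

Jamal → UTC: 09:15–09:30, 13:00–15:30, 16:15–17:00.
Hiro → UTC: 13:45–19:15, 19:45–20:15, 20:30–21:00, 21:45–23:00.
Ximena → UTC: 11:30–12:00, 12:30–13:30, 14:15–15:15, 15:30–19:45.
Jamal ∩ Hiro: 13:45–15:30, 16:15–17:00.
Jamal ∩ Hiro ∩ Ximena: 14:15–15:15, 16:15–17:00.
Common window lengths: 60, 45 min; longest is 60.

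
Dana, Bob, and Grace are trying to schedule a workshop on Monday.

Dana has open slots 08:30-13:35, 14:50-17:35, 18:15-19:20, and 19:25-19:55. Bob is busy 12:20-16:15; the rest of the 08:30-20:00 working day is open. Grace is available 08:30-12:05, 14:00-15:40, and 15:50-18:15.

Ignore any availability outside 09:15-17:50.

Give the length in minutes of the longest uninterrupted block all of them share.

Bob free within 08:30–20:00: 08:30–12:20, 16:15–20:00.
Dana ∩ Bob: 08:30–12:20, 16:15–17:35, 18:15–19:20, 19:25–19:55.
Dana ∩ Bob ∩ Grace: 08:30–12:05, 16:15–17:35.
Restricted to 09:15–17:50: 09:15–12:05, 16:15–17:35.
Common window lengths: 170, 80 min; longest is 170.

170 minutes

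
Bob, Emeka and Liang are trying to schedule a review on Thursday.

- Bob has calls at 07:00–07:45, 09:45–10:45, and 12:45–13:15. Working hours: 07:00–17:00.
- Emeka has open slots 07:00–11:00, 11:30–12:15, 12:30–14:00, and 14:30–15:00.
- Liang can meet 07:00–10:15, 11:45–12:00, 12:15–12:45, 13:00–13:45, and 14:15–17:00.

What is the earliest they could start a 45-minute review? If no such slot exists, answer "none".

Bob free within 07:00–17:00: 07:45–09:45, 10:45–12:45, 13:15–17:00.
Bob ∩ Emeka: 07:45–09:45, 10:45–11:00, 11:30–12:15, 12:30–12:45, 13:15–14:00, 14:30–15:00.
Bob ∩ Emeka ∩ Liang: 07:45–09:45, 11:45–12:00, 12:30–12:45, 13:15–13:45, 14:30–15:00.
Windows ≥ 45 min: 07:45–09:45.
Earliest such window starts at 07:45.

07:45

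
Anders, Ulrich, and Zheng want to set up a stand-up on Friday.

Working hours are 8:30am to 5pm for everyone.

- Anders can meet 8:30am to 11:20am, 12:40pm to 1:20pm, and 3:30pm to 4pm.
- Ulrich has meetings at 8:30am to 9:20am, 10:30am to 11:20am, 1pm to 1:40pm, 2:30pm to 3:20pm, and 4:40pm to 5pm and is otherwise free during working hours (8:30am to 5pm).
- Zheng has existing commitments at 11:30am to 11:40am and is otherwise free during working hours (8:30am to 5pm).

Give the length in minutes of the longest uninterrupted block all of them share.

70 minutes

Ulrich free within 08:30–17:00: 09:20–10:30, 11:20–13:00, 13:40–14:30, 15:20–16:40.
Zheng free within 08:30–17:00: 08:30–11:30, 11:40–17:00.
Anders ∩ Ulrich: 09:20–10:30, 12:40–13:00, 15:30–16:00.
Anders ∩ Ulrich ∩ Zheng: 09:20–10:30, 12:40–13:00, 15:30–16:00.
Common window lengths: 70, 20, 30 min; longest is 70.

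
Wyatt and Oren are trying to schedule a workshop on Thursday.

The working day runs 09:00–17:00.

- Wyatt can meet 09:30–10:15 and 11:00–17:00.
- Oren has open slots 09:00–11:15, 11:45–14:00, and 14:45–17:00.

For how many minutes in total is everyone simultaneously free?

330 minutes

Wyatt ∩ Oren: 09:30–10:15, 11:00–11:15, 11:45–14:00, 14:45–17:00.
Total common minutes: 45 + 15 + 135 + 135 = 330.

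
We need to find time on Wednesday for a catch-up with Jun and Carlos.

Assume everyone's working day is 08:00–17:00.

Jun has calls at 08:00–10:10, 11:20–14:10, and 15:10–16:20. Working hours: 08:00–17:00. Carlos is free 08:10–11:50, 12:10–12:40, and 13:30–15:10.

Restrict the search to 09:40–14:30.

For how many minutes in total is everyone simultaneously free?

Jun free within 08:00–17:00: 10:10–11:20, 14:10–15:10, 16:20–17:00.
Jun ∩ Carlos: 10:10–11:20, 14:10–15:10.
Restricted to 09:40–14:30: 10:10–11:20, 14:10–14:30.
Total common minutes: 70 + 20 = 90.

90 minutes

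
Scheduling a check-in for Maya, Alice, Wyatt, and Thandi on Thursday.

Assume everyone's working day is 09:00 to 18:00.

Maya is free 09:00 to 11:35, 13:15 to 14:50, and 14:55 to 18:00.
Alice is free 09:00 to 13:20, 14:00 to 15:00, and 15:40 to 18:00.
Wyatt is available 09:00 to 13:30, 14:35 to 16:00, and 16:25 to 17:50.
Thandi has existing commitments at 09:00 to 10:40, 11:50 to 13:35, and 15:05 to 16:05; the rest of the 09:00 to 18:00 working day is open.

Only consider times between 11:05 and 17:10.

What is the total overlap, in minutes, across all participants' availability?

95 minutes

Thandi free within 09:00–18:00: 10:40–11:50, 13:35–15:05, 16:05–18:00.
Maya ∩ Alice: 09:00–11:35, 13:15–13:20, 14:00–14:50, 14:55–15:00, 15:40–18:00.
Maya ∩ Alice ∩ Wyatt: 09:00–11:35, 13:15–13:20, 14:35–14:50, 14:55–15:00, 15:40–16:00, 16:25–17:50.
Maya ∩ Alice ∩ Wyatt ∩ Thandi: 10:40–11:35, 14:35–14:50, 14:55–15:00, 16:25–17:50.
Restricted to 11:05–17:10: 11:05–11:35, 14:35–14:50, 14:55–15:00, 16:25–17:10.
Total common minutes: 30 + 15 + 5 + 45 = 95.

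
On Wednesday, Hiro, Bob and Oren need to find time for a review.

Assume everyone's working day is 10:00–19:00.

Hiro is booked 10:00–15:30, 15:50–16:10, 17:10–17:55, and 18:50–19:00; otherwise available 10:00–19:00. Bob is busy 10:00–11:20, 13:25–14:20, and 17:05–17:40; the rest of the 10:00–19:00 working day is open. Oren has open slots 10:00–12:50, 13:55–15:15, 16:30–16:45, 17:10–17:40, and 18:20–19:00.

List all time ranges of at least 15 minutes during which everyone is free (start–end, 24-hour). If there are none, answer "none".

Hiro free within 10:00–19:00: 15:30–15:50, 16:10–17:10, 17:55–18:50.
Bob free within 10:00–19:00: 11:20–13:25, 14:20–17:05, 17:40–19:00.
Hiro ∩ Bob: 15:30–15:50, 16:10–17:05, 17:55–18:50.
Hiro ∩ Bob ∩ Oren: 16:30–16:45, 18:20–18:50.
Windows ≥ 15 min: 16:30–16:45, 18:20–18:50.

16:30–16:45, 18:20–18:50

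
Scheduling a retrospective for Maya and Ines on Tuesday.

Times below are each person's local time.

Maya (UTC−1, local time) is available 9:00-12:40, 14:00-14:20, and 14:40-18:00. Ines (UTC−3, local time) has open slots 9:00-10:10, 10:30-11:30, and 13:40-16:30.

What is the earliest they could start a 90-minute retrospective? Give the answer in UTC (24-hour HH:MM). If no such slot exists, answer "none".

Maya → UTC: 10:00–13:40, 15:00–15:20, 15:40–19:00.
Ines → UTC: 12:00–13:10, 13:30–14:30, 16:40–19:30.
Maya ∩ Ines: 12:00–13:10, 13:30–13:40, 16:40–19:00.
Windows ≥ 90 min: 16:40–19:00.
Earliest such window starts at 16:40.

16:40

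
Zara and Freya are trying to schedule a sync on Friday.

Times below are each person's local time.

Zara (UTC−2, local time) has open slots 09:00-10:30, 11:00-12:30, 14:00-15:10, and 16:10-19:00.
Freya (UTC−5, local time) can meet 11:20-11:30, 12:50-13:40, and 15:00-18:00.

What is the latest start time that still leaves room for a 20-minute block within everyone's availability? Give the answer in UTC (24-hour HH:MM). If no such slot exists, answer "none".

Zara → UTC: 11:00–12:30, 13:00–14:30, 16:00–17:10, 18:10–21:00.
Freya → UTC: 16:20–16:30, 17:50–18:40, 20:00–23:00.
Zara ∩ Freya: 16:20–16:30, 18:10–18:40, 20:00–21:00.
Windows ≥ 20 min: 18:10–18:40, 20:00–21:00.
Latest start in the last window 20:00–21:00 is 21:00 − 20 min = 20:40.

20:40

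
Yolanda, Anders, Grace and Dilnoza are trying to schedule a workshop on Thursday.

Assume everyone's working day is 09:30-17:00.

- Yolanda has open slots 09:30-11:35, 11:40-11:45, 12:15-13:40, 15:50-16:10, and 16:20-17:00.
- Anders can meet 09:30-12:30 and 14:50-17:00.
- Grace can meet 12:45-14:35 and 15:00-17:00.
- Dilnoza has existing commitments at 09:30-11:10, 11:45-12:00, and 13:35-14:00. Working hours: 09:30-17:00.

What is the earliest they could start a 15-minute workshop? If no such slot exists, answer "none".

Dilnoza free within 09:30–17:00: 11:10–11:45, 12:00–13:35, 14:00–17:00.
Yolanda ∩ Anders: 09:30–11:35, 11:40–11:45, 12:15–12:30, 15:50–16:10, 16:20–17:00.
Yolanda ∩ Anders ∩ Grace: 15:50–16:10, 16:20–17:00.
Yolanda ∩ Anders ∩ Grace ∩ Dilnoza: 15:50–16:10, 16:20–17:00.
Windows ≥ 15 min: 15:50–16:10, 16:20–17:00.
Earliest such window starts at 15:50.

15:50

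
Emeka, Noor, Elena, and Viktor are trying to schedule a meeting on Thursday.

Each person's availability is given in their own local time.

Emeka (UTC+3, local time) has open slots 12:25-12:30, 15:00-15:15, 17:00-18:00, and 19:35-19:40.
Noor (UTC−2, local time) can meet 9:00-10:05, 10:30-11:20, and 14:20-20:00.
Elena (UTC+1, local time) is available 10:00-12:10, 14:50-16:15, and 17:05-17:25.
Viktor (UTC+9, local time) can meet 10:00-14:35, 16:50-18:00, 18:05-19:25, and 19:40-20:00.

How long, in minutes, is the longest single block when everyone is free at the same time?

0 minutes

Emeka → UTC: 09:25–09:30, 12:00–12:15, 14:00–15:00, 16:35–16:40.
Noor → UTC: 11:00–12:05, 12:30–13:20, 16:20–22:00.
Elena → UTC: 09:00–11:10, 13:50–15:15, 16:05–16:25.
Viktor → UTC: 01:00–05:35, 07:50–09:00, 09:05–10:25, 10:40–11:00.
Emeka ∩ Noor: 12:00–12:05, 16:35–16:40.
Emeka ∩ Noor ∩ Elena: (none).
Emeka ∩ Noor ∩ Elena ∩ Viktor: (none).
No common window.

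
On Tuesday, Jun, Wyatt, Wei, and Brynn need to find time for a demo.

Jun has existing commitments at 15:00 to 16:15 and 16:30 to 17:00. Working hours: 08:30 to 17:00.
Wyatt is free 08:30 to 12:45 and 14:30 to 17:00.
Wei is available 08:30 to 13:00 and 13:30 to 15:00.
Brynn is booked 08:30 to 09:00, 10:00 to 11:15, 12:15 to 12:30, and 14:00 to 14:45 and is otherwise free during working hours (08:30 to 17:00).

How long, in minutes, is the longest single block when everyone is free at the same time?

60 minutes

Jun free within 08:30–17:00: 08:30–15:00, 16:15–16:30.
Brynn free within 08:30–17:00: 09:00–10:00, 11:15–12:15, 12:30–14:00, 14:45–17:00.
Jun ∩ Wyatt: 08:30–12:45, 14:30–15:00, 16:15–16:30.
Jun ∩ Wyatt ∩ Wei: 08:30–12:45, 14:30–15:00.
Jun ∩ Wyatt ∩ Wei ∩ Brynn: 09:00–10:00, 11:15–12:15, 12:30–12:45, 14:45–15:00.
Common window lengths: 60, 60, 15, 15 min; longest is 60.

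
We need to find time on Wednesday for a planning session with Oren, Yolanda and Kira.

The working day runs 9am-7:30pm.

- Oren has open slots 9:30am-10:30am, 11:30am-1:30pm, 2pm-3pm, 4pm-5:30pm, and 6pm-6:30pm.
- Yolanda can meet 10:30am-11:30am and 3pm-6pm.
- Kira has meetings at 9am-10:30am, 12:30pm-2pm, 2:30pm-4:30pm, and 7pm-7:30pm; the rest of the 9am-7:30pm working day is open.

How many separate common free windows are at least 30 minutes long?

1

Kira free within 09:00–19:30: 10:30–12:30, 14:00–14:30, 16:30–19:00.
Oren ∩ Yolanda: 16:00–17:30.
Oren ∩ Yolanda ∩ Kira: 16:30–17:30.
Windows ≥ 30 min: 16:30–17:30.
That's 1 window.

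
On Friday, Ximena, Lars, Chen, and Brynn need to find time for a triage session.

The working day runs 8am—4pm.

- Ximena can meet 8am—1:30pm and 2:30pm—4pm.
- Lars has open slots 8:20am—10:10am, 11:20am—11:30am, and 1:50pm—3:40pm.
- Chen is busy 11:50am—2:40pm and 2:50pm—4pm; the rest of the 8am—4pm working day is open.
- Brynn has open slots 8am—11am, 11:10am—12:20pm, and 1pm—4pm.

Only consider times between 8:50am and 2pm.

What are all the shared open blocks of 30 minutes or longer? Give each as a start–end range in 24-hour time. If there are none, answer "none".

08:50–10:10

Chen free within 08:00–16:00: 08:00–11:50, 14:40–14:50.
Ximena ∩ Lars: 08:20–10:10, 11:20–11:30, 14:30–15:40.
Ximena ∩ Lars ∩ Chen: 08:20–10:10, 11:20–11:30, 14:40–14:50.
Ximena ∩ Lars ∩ Chen ∩ Brynn: 08:20–10:10, 11:20–11:30, 14:40–14:50.
Restricted to 08:50–14:00: 08:50–10:10, 11:20–11:30.
Windows ≥ 30 min: 08:50–10:10.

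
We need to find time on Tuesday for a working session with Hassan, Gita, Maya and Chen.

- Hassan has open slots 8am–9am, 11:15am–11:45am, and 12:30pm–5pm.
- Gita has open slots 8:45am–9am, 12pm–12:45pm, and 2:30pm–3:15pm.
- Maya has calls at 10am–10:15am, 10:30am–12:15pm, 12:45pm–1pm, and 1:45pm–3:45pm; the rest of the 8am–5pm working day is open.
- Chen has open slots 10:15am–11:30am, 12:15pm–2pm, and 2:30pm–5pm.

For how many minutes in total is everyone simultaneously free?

15 minutes

Maya free within 08:00–17:00: 08:00–10:00, 10:15–10:30, 12:15–12:45, 13:00–13:45, 15:45–17:00.
Hassan ∩ Gita: 08:45–09:00, 12:30–12:45, 14:30–15:15.
Hassan ∩ Gita ∩ Maya: 08:45–09:00, 12:30–12:45.
Hassan ∩ Gita ∩ Maya ∩ Chen: 12:30–12:45.
Total common minutes: 15.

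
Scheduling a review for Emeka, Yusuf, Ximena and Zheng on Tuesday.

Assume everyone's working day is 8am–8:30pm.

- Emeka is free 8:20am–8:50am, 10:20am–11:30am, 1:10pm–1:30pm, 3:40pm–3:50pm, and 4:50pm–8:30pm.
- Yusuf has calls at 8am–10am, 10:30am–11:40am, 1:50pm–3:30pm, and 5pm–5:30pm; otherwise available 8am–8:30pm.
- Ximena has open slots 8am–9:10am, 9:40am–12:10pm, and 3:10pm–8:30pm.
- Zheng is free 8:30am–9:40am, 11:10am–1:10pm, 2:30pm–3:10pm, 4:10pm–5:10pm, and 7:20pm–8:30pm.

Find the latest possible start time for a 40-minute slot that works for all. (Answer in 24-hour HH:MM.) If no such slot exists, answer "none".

Yusuf free within 08:00–20:30: 10:00–10:30, 11:40–13:50, 15:30–17:00, 17:30–20:30.
Emeka ∩ Yusuf: 10:20–10:30, 13:10–13:30, 15:40–15:50, 16:50–17:00, 17:30–20:30.
Emeka ∩ Yusuf ∩ Ximena: 10:20–10:30, 15:40–15:50, 16:50–17:00, 17:30–20:30.
Emeka ∩ Yusuf ∩ Ximena ∩ Zheng: 16:50–17:00, 19:20–20:30.
Windows ≥ 40 min: 19:20–20:30.
Latest start in the last window 19:20–20:30 is 20:30 − 40 min = 19:50.

19:50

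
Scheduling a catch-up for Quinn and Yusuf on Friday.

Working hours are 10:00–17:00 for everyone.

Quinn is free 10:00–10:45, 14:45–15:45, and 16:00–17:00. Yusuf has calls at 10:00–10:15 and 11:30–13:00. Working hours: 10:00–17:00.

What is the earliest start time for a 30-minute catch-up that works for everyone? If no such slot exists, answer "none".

10:15

Yusuf free within 10:00–17:00: 10:15–11:30, 13:00–17:00.
Quinn ∩ Yusuf: 10:15–10:45, 14:45–15:45, 16:00–17:00.
Windows ≥ 30 min: 10:15–10:45, 14:45–15:45, 16:00–17:00.
Earliest such window starts at 10:15.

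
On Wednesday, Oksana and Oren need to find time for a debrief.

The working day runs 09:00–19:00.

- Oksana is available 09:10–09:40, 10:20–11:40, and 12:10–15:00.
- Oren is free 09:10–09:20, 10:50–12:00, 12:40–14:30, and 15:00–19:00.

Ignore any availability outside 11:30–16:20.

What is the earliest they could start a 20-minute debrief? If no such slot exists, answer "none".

Oksana ∩ Oren: 09:10–09:20, 10:50–11:40, 12:40–14:30.
Restricted to 11:30–16:20: 11:30–11:40, 12:40–14:30.
Windows ≥ 20 min: 12:40–14:30.
Earliest such window starts at 12:40.

12:40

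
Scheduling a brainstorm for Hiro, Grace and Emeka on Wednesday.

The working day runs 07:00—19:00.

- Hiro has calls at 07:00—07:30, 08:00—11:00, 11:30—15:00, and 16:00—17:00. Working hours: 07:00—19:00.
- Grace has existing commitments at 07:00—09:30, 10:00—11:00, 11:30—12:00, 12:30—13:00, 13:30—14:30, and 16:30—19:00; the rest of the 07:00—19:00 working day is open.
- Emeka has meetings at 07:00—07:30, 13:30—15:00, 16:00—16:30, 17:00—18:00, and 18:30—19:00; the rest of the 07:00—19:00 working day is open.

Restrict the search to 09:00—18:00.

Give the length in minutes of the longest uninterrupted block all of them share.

Hiro free within 07:00–19:00: 07:30–08:00, 11:00–11:30, 15:00–16:00, 17:00–19:00.
Grace free within 07:00–19:00: 09:30–10:00, 11:00–11:30, 12:00–12:30, 13:00–13:30, 14:30–16:30.
Emeka free within 07:00–19:00: 07:30–13:30, 15:00–16:00, 16:30–17:00, 18:00–18:30.
Hiro ∩ Grace: 11:00–11:30, 15:00–16:00.
Hiro ∩ Grace ∩ Emeka: 11:00–11:30, 15:00–16:00.
Restricted to 09:00–18:00: 11:00–11:30, 15:00–16:00.
Common window lengths: 30, 60 min; longest is 60.

60 minutes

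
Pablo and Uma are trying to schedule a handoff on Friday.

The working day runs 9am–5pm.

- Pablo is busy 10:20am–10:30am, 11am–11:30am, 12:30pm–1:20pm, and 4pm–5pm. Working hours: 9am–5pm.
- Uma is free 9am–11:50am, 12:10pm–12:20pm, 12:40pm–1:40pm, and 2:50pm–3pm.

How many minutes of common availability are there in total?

Pablo free within 09:00–17:00: 09:00–10:20, 10:30–11:00, 11:30–12:30, 13:20–16:00.
Pablo ∩ Uma: 09:00–10:20, 10:30–11:00, 11:30–11:50, 12:10–12:20, 13:20–13:40, 14:50–15:00.
Total common minutes: 80 + 30 + 20 + 10 + 20 + 10 = 170.

170 minutes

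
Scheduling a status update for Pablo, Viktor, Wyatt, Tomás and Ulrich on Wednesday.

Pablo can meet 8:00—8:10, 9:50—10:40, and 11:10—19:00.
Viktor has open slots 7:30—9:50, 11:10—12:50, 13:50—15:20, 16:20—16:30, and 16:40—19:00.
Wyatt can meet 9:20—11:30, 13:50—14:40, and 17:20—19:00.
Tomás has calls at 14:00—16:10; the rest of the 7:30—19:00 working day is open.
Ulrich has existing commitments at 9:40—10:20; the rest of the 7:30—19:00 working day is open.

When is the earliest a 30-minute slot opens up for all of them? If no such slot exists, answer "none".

Tomás free within 07:30–19:00: 07:30–14:00, 16:10–19:00.
Ulrich free within 07:30–19:00: 07:30–09:40, 10:20–19:00.
Pablo ∩ Viktor: 08:00–08:10, 11:10–12:50, 13:50–15:20, 16:20–16:30, 16:40–19:00.
Pablo ∩ Viktor ∩ Wyatt: 11:10–11:30, 13:50–14:40, 17:20–19:00.
Pablo ∩ Viktor ∩ Wyatt ∩ Tomás: 11:10–11:30, 13:50–14:00, 17:20–19:00.
Pablo ∩ Viktor ∩ Wyatt ∩ Tomás ∩ Ulrich: 11:10–11:30, 13:50–14:00, 17:20–19:00.
Windows ≥ 30 min: 17:20–19:00.
Earliest such window starts at 17:20.

17:20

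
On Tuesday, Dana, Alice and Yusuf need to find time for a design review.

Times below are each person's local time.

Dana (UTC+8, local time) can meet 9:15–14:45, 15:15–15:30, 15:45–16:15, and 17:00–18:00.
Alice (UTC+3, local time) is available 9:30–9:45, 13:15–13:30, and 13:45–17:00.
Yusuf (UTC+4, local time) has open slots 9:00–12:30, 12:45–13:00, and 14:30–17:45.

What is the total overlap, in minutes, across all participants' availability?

Dana → UTC: 01:15–06:45, 07:15–07:30, 07:45–08:15, 09:00–10:00.
Alice → UTC: 06:30–06:45, 10:15–10:30, 10:45–14:00.
Yusuf → UTC: 05:00–08:30, 08:45–09:00, 10:30–13:45.
Dana ∩ Alice: 06:30–06:45.
Dana ∩ Alice ∩ Yusuf: 06:30–06:45.
Total common minutes: 15.

15 minutes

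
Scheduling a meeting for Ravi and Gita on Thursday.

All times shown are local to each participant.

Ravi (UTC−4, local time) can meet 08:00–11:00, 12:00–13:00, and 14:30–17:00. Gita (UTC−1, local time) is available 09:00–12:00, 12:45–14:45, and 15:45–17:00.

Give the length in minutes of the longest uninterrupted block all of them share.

Ravi → UTC: 12:00–15:00, 16:00–17:00, 18:30–21:00.
Gita → UTC: 10:00–13:00, 13:45–15:45, 16:45–18:00.
Ravi ∩ Gita: 12:00–13:00, 13:45–15:00, 16:45–17:00.
Common window lengths: 60, 75, 15 min; longest is 75.

75 minutes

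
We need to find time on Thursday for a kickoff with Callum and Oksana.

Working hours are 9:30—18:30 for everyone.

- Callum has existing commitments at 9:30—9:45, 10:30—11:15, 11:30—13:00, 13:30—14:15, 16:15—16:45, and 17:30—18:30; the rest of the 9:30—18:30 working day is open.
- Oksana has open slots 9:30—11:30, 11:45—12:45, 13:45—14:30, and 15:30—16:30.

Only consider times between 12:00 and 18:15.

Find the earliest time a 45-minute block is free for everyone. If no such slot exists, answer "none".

Callum free within 09:30–18:30: 09:45–10:30, 11:15–11:30, 13:00–13:30, 14:15–16:15, 16:45–17:30.
Callum ∩ Oksana: 09:45–10:30, 11:15–11:30, 14:15–14:30, 15:30–16:15.
Restricted to 12:00–18:15: 14:15–14:30, 15:30–16:15.
Windows ≥ 45 min: 15:30–16:15.
Earliest such window starts at 15:30.

15:30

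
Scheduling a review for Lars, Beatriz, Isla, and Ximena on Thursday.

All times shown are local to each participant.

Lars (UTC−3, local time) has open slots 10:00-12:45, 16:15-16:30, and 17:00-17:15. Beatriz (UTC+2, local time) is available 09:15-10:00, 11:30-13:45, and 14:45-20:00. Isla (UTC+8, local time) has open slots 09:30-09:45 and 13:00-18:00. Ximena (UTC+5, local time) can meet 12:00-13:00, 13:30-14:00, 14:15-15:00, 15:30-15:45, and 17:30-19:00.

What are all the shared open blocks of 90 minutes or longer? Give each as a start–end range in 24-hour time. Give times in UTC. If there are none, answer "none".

none

Lars → UTC: 13:00–15:45, 19:15–19:30, 20:00–20:15.
Beatriz → UTC: 07:15–08:00, 09:30–11:45, 12:45–18:00.
Isla → UTC: 01:30–01:45, 05:00–10:00.
Ximena → UTC: 07:00–08:00, 08:30–09:00, 09:15–10:00, 10:30–10:45, 12:30–14:00.
Lars ∩ Beatriz: 13:00–15:45.
Lars ∩ Beatriz ∩ Isla: (none).
Lars ∩ Beatriz ∩ Isla ∩ Ximena: (none).
Windows ≥ 90 min: (none).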